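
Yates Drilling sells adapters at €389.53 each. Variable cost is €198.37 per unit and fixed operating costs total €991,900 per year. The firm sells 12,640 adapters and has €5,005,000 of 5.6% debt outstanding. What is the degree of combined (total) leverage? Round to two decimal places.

Contribution at this volume is 12,640 × €191.16 = €2,416,262.40.
Subtracting fixed costs: EBIT = €2,416,262.40 − €991,900 = €1,424,362.40. Interest = €280,280.00.
DOL = €2,416,262.40 ÷ €1,424,362.40 = 1.6964; DFL = €1,424,362.40 ÷ €1,144,082.40 = 1.2450.
Combined leverage = 1.6964 × 1.2450 = 2.1120.

2.11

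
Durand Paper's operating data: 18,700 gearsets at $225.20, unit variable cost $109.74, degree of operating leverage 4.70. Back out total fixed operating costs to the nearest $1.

$1,699,719

At 18,700 units, contribution = 18,700 × $115.46 = $2,159,102.00.
DOL = contribution / EBIT, so EBIT = $2,159,102.00 / 4.70 = $459,383.40.
And FC = contribution − EBIT = $2,159,102.00 − $459,383.40 = $1,699,719.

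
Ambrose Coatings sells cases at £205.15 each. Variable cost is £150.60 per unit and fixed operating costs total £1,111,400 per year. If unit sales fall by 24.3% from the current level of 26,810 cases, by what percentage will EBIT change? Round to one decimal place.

At 26,810 units, contribution = 26,810 × £54.55 = £1,462,485.50.
Subtracting fixed costs: EBIT = £1,462,485.50 − £1,111,400 = £351,085.50.
Degree of operating leverage = £1,462,485.50 / £351,085.50 = 4.1656.
%ΔEBIT = DOL × %ΔSales = 4.1656 × -24.3% = -101.2%.

-101.2%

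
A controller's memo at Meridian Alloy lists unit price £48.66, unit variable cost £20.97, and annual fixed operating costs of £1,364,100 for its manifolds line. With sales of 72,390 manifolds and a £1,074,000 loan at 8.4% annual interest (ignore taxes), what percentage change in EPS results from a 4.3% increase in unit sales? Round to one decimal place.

Total contribution margin = 72,390 × £27.69 = £2,004,479.10.
Subtracting fixed costs: EBIT = £2,004,479.10 − £1,364,100 = £640,379.10.
After interest of £90,216.00, pre-tax earnings = £550,163.10.
Degree of combined leverage = contribution ÷ (EBIT − I) = £2,004,479.10 ÷ £550,163.10 = 3.6434.
%ΔEPS = DCL × %ΔSales = 3.6434 × +4.3% = +15.7%.

+15.7%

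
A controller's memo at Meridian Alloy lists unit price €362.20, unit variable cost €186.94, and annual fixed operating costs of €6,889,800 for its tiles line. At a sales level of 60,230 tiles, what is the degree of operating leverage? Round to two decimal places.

At 60,230 units, contribution = 60,230 × €175.26 = €10,555,909.80.
Operating income = contribution − fixed costs = €10,555,909.80 − €6,889,800 = €3,666,109.80.
Degree of operating leverage = €10,555,909.80 / €3,666,109.80 = 2.8793.

2.88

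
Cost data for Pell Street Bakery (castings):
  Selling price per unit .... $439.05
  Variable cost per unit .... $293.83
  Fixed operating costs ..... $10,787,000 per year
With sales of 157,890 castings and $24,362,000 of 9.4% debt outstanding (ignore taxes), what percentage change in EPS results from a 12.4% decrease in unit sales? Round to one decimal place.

Contribution at this volume is 157,890 × $145.22 = $22,928,785.80.
Operating income = contribution − fixed costs = $22,928,785.80 − $10,787,000 = $12,141,785.80.
Interest = $2,290,028.00, so EBIT − I = $9,851,757.80.
Degree of combined leverage = contribution ÷ (EBIT − I) = $22,928,785.80 ÷ $9,851,757.80 = 2.3274.
%ΔEPS = DCL × %ΔSales = 2.3274 × -12.4% = -28.9%.

-28.9%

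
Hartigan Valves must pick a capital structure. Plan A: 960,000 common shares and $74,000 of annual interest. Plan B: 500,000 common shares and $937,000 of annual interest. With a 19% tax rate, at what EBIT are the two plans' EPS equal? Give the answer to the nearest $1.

At indifference, (EBIT − 74,000)(1 − t)/960,000 = (EBIT − 937,000)(1 − t)/500,000.
The (1 − t) factor cancels: (EBIT − 74,000) × 500,000 = (EBIT − 937,000) × 960,000.
Solving, EBIT = (937,000·960,000 − 74,000·500,000) / (960,000 − 500,000) = 862,520,000,000 / 460,000 = 1,875,043.48.

$1,875,043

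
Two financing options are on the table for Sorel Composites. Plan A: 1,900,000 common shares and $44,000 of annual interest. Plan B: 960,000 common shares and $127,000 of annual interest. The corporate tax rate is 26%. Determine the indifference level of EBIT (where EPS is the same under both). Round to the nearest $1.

$211,766

At indifference, (EBIT − 44,000)(1 − t)/1,900,000 = (EBIT − 127,000)(1 − t)/960,000.
Cancelling (1 − t) and cross-multiplying: 960,000·(EBIT − 44,000) = 1,900,000·(EBIT − 127,000).
EBIT × (1,900,000 − 960,000) = 127,000 × 1,900,000 − 44,000 × 960,000 = 199,060,000,000, so EBIT = 199,060,000,000 ÷ 940,000 = 211,765.96.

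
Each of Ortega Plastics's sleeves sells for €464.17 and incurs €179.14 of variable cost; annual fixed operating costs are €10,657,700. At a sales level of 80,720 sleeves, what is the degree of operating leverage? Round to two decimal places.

At 80,720 units, contribution = 80,720 × €285.03 = €23,007,621.60.
Operating income = contribution − fixed costs = €23,007,621.60 − €10,657,700 = €12,349,921.60.
So DOL = total CM / EBIT = €23,007,621.60 / €12,349,921.60 = 1.8630.

1.86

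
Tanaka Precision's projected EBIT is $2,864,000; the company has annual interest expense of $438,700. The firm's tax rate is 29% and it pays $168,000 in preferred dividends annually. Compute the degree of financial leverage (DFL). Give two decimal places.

Annual interest charges come to $438,700.00.
Pre-tax preferred-dividend burden = $168,000 ÷ (1 − 0.29) = $236,619.72.
DFL = EBIT ÷ [EBIT − I − D_p/(1−t)] = $2,864,000 ÷ [$2,864,000 − $438,700.00 − $236,619.72] = $2,864,000 ÷ $2,188,680.28 = 1.3086.

1.31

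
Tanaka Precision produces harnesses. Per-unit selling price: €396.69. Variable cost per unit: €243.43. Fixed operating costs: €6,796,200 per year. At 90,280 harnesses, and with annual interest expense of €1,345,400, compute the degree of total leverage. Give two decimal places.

2.43

Contribution at this volume is 90,280 × €153.26 = €13,836,312.80.
Operating income = contribution − fixed costs = €13,836,312.80 − €6,796,200 = €7,040,112.80. Interest = €1,345,400.00, so EBIT − I = €5,694,712.80.
Degree of total leverage = total CM / (EBIT − interest) = €13,836,312.80 / €5,694,712.80 = 2.4297.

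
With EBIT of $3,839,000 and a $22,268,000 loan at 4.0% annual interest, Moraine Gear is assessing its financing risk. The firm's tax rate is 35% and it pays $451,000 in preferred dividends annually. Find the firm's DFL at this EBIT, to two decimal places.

1.70

Interest = $890,720.00.
Pre-tax preferred-dividend burden = $451,000 ÷ (1 − 0.35) = $693,846.15.
DFL = EBIT ÷ [EBIT − I − D_p/(1−t)] = $3,839,000 ÷ [$3,839,000 − $890,720.00 − $693,846.15] = $3,839,000 ÷ $2,254,433.85 = 1.7029.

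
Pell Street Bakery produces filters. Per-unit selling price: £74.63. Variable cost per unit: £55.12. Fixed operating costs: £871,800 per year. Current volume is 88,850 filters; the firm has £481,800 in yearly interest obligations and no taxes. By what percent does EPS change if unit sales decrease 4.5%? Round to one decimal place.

-20.5%

Total contribution margin = 88,850 × £19.51 = £1,733,463.50.
EBIT = £1,733,463.50 − £871,800 = £861,663.50.
Interest = £481,800.00, so EBIT − I = £379,863.50.
DCL = total CM / (EBIT − I) = £1,733,463.50 / £379,863.50 = 4.5634.
%ΔEPS = DCL × %ΔSales = 4.5634 × -4.5% = -20.5%.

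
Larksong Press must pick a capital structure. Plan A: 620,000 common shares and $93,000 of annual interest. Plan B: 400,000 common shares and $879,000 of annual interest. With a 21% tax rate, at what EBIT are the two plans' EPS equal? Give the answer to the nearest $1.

$2,308,091

Set EPS_A = EPS_B: (EBIT − $93,000)(1 − 0.21) ÷ 620,000 = (EBIT − $879,000)(1 − 0.21) ÷ 400,000.
The (1 − t) factor cancels: (EBIT − 93,000) × 400,000 = (EBIT − 879,000) × 620,000.
Solving, EBIT = (879,000·620,000 − 93,000·400,000) / (620,000 − 400,000) = 507,780,000,000 / 220,000 = 2,308,090.91.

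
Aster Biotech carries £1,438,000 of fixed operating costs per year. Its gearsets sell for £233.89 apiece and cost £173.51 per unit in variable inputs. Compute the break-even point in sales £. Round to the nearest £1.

Contribution margin per unit = £233.89 − £173.51 = £60.38, a CM ratio of £60.38 ÷ £233.89 = 0.2582.
Break-even sales = FC ÷ CM ratio = £1,438,000 × £233.89 / £60.38 = £5,570,285.

£5,570,285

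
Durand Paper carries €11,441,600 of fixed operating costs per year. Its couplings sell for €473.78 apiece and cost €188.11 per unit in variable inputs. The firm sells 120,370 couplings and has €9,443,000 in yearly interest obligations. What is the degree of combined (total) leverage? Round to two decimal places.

Total contribution margin = 120,370 × €285.67 = €34,386,097.90.
Operating income = contribution − fixed costs = €34,386,097.90 − €11,441,600 = €22,944,497.90. Interest = €9,443,000.00.
DOL = €34,386,097.90 ÷ €22,944,497.90 = 1.4987; DFL = €22,944,497.90 ÷ €13,501,497.90 = 1.6994.
Combined leverage = 1.4987 × 1.6994 = 2.5469.

2.55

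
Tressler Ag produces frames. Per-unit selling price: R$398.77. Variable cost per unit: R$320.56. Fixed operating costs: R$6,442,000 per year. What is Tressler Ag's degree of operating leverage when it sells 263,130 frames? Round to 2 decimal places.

1.46

At 263,130 units, contribution = 263,130 × R$78.21 = R$20,579,397.30.
EBIT = R$20,579,397.30 − R$6,442,000 = R$14,137,397.30.
So DOL = total CM / EBIT = R$20,579,397.30 / R$14,137,397.30 = 1.4557.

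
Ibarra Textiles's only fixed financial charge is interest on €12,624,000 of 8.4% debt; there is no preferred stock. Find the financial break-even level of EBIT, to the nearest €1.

Annual interest = 8.4% × €12,624,000 = €1,060,416.00.
With no preferred dividends, EPS = 0 when EBIT exactly covers interest, so the financial break-even EBIT is €1,060,416.00.

€1,060,416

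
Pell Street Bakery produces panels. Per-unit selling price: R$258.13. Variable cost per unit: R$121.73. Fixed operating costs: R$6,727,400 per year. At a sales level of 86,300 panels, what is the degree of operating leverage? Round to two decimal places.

2.33

At 86,300 units, contribution = 86,300 × R$136.40 = R$11,771,320.00.
Subtracting fixed costs: EBIT = R$11,771,320.00 − R$6,727,400 = R$5,043,920.00.
DOL = contribution ÷ EBIT = R$11,771,320.00 ÷ R$5,043,920.00 = 2.3338.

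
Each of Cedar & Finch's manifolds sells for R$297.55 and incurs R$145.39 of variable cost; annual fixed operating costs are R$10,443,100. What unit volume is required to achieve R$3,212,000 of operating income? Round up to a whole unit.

Unit CM = price − variable cost = R$297.55 − R$145.39 = R$152.16.
Required volume = (fixed costs + target profit) ÷ CM = (R$10,443,100 + R$3,212,000) ÷ R$152.16 = 89,741.72, so 89,742 manifolds.

89,742 manifolds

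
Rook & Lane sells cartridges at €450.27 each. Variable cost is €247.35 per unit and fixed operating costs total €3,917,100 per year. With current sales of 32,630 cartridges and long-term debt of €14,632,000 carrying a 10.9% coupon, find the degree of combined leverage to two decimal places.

5.97

Contribution at this volume is 32,630 × €202.92 = €6,621,279.60.
EBIT = €6,621,279.60 − €3,917,100 = €2,704,179.60. Interest = €1,594,888.00.
DOL = €6,621,279.60 ÷ €2,704,179.60 = 2.4485; DFL = €2,704,179.60 ÷ €1,109,291.60 = 2.4378.
Combined leverage = 2.4485 × 2.4378 = 5.9690.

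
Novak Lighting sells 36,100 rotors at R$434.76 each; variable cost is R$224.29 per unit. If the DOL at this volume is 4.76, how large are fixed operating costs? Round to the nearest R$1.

Total contribution margin = 36,100 × R$210.47 = R$7,597,967.00.
Since DOL = CM ÷ EBIT, EBIT = R$7,597,967.00 ÷ 4.76 = R$1,596,211.55.
And FC = contribution − EBIT = R$7,597,967.00 − R$1,596,211.55 = R$6,001,755.

R$6,001,755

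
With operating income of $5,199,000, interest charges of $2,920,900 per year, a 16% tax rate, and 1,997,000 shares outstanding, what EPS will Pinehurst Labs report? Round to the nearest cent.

Pre-tax income = $5,199,000 − $2,920,900.00 = $2,278,100.00.
After tax at 16%: net income = $2,278,100.00 × 0.84 = $1,913,604.00.
EPS = $1,913,604.00 ÷ 1,997,000 = $0.96.

$0.96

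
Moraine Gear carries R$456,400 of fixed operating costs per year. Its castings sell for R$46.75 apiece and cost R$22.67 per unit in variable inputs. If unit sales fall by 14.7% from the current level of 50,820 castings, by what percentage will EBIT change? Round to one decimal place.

-23.4%

At 50,820 units, contribution = 50,820 × R$24.08 = R$1,223,745.60.
Operating income = contribution − fixed costs = R$1,223,745.60 − R$456,400 = R$767,345.60.
Degree of operating leverage = R$1,223,745.60 / R$767,345.60 = 1.5948.
So EBIT moves 1.5948 × (-14.7%) = -23.4%.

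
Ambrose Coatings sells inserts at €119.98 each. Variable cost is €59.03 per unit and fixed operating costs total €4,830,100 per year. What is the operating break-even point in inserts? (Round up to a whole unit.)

79,247 inserts

Each unit contributes €119.98 − €59.03 = €60.95.
Break-even Q = €4,830,100 / €60.95 = 79,246.92 → 79,247 inserts.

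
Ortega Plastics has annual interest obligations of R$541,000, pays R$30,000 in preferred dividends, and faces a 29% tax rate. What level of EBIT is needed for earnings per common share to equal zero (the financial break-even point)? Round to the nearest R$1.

Preferred dividends are paid after tax, so their pre-tax equivalent is R$30,000 ÷ (1 − 0.29) = R$42,253.52.
Financial break-even EBIT = interest + D_p ÷ (1 − t) = R$541,000 + R$42,253.52 = R$583,253.52.

R$583,254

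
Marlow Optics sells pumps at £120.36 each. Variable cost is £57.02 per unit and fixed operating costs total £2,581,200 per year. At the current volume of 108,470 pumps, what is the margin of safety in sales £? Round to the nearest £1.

Unit CM = price − variable cost = £120.36 − £57.02 = £63.34. Break-even units = £2,581,200 ÷ £63.34 = 40,751.50; break-even revenue = 40,751.50 × £120.36 = £4,904,850.52.
Actual sales revenue = 108,470 × £120.36 = £13,055,449.20.
Margin of safety = £13,055,449.20 − £4,904,850.52 = £8,150,599.

£8,150,599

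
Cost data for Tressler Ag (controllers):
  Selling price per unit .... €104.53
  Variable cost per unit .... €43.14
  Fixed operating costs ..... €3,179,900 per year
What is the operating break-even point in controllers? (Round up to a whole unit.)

Unit CM = price − variable cost = €104.53 − €43.14 = €61.39.
Break-even volume = fixed costs ÷ CM per unit = €3,179,900 ÷ €61.39 = 51,798.34, so 51,799 controllers.

51,799 controllers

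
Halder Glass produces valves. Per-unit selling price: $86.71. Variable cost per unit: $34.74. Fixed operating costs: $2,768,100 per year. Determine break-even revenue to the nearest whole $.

CM per unit = $86.71 − $34.74 = $51.97; CM ratio = $51.97 / $86.71 = 0.5994.
Break-even revenue = fixed costs × price ÷ CM = $2,768,100 × $86.71 ÷ $51.97 = $4,618,471.

$4,618,471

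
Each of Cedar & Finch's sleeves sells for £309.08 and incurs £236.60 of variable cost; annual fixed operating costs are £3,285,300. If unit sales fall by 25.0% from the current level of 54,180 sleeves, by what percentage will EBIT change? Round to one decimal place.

At 54,180 units, contribution = 54,180 × £72.48 = £3,926,966.40.
EBIT = £3,926,966.40 − £3,285,300 = £641,666.40.
So DOL = total CM / EBIT = £3,926,966.40 / £641,666.40 = 6.1200.
So EBIT moves 6.1200 × (-25.0%) = -153.0%.

-153.0%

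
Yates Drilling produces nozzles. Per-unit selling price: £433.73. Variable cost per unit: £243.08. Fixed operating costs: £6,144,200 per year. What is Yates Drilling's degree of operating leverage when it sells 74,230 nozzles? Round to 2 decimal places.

Contribution at this volume is 74,230 × £190.65 = £14,151,949.50.
Operating income = contribution − fixed costs = £14,151,949.50 − £6,144,200 = £8,007,749.50.
DOL = contribution ÷ EBIT = £14,151,949.50 ÷ £8,007,749.50 = 1.7673.

1.77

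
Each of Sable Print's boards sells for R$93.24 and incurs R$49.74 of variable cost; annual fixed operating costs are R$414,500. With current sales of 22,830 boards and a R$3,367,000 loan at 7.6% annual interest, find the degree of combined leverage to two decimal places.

Total contribution margin = 22,830 × R$43.50 = R$993,105.00.
Subtracting fixed costs: EBIT = R$993,105.00 − R$414,500 = R$578,605.00. Interest = R$255,892.00.
DOL = R$993,105.00 ÷ R$578,605.00 = 1.7164; DFL = R$578,605.00 ÷ R$322,713.00 = 1.7929.
Combined leverage = 1.7164 × 1.7929 = 3.0773.

3.08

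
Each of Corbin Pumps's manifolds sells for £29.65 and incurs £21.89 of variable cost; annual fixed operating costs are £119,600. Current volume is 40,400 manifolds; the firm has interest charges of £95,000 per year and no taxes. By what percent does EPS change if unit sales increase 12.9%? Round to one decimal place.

+40.9%

At 40,400 units, contribution = 40,400 × £7.76 = £313,504.00.
Operating income = contribution − fixed costs = £313,504.00 − £119,600 = £193,904.00.
Interest = £95,000.00, so EBIT − I = £98,904.00.
Degree of combined leverage = contribution ÷ (EBIT − I) = £313,504.00 ÷ £98,904.00 = 3.1698.
EPS therefore changes by 3.1698 × (+12.9%) = +40.9%.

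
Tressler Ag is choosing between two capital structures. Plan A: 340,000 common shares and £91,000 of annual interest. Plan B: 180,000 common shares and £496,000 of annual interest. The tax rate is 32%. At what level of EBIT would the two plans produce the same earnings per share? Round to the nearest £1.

Set EPS_A = EPS_B: (EBIT − £91,000)(1 − 0.32) ÷ 340,000 = (EBIT − £496,000)(1 − 0.32) ÷ 180,000.
Cancelling (1 − t) and cross-multiplying: 180,000·(EBIT − 91,000) = 340,000·(EBIT − 496,000).
EBIT × (340,000 − 180,000) = 496,000 × 340,000 − 91,000 × 180,000 = 152,260,000,000, so EBIT = 152,260,000,000 ÷ 160,000 = 951,625.00.

£951,625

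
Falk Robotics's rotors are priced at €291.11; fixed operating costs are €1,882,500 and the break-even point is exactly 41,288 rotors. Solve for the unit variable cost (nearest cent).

Contribution per unit must be FC / Q = €1,882,500 / 41,288 = €45.5944.
Variable cost per unit = €291.11 − €45.5944 = €245.52.

€245.52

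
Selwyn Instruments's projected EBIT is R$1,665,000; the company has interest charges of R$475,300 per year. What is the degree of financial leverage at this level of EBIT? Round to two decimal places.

1.40

Interest = R$475,300.00.
Degree of financial leverage = EBIT / (EBIT − interest) = R$1,665,000 / R$1,189,700.00 = 1.3995.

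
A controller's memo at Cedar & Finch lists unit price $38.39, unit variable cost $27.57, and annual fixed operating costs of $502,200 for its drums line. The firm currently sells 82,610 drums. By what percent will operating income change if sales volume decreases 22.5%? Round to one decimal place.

-51.4%

At 82,610 units, contribution = 82,610 × $10.82 = $893,840.20.
Subtracting fixed costs: EBIT = $893,840.20 − $502,200 = $391,640.20.
Degree of operating leverage = $893,840.20 / $391,640.20 = 2.2823.
So EBIT moves 2.2823 × (-22.5%) = -51.4%.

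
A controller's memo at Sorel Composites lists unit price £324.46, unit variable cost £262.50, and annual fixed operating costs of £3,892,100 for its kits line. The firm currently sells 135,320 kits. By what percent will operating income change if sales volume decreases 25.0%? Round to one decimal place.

Contribution at this volume is 135,320 × £61.96 = £8,384,427.20.
EBIT = £8,384,427.20 − £3,892,100 = £4,492,327.20.
Degree of operating leverage = £8,384,427.20 / £4,492,327.20 = 1.8664.
Operating income changes by 1.8664 × -25.0% = -46.7%.

-46.7%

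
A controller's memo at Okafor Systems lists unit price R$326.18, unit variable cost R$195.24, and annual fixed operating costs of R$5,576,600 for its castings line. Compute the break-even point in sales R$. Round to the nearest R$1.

R$13,891,671

CM per unit = R$326.18 − R$195.24 = R$130.94; CM ratio = R$130.94 / R$326.18 = 0.4014.
Break-even sales = FC ÷ CM ratio = R$5,576,600 × R$326.18 / R$130.94 = R$13,891,671.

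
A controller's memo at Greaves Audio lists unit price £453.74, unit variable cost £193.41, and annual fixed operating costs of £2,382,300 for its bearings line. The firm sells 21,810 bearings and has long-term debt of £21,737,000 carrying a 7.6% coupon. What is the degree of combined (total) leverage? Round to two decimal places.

3.45

Total contribution margin = 21,810 × £260.33 = £5,677,797.30.
Operating income = contribution − fixed costs = £5,677,797.30 − £2,382,300 = £3,295,497.30. Interest = £1,652,012.00.
DOL = £5,677,797.30 ÷ £3,295,497.30 = 1.7229; DFL = £3,295,497.30 ÷ £1,643,485.30 = 2.0052.
DCL = DOL × DFL = 1.7229 × 2.0052 = 3.4548.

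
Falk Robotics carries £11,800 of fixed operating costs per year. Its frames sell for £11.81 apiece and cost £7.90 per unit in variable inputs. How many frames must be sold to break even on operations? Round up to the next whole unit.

3,018 frames

Unit CM = price − variable cost = £11.81 − £7.90 = £3.91.
Break-even Q = £11,800 / £3.91 = 3,017.90 → 3,018 frames.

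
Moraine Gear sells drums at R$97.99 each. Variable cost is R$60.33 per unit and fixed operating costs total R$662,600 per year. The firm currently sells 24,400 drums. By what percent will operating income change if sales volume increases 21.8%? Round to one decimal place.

+78.2%

Contribution at this volume is 24,400 × R$37.66 = R$918,904.00.
EBIT = R$918,904.00 − R$662,600 = R$256,304.00.
DOL = contribution ÷ EBIT = R$918,904.00 ÷ R$256,304.00 = 3.5852.
%ΔEBIT = DOL × %ΔSales = 3.5852 × +21.8% = +78.2%.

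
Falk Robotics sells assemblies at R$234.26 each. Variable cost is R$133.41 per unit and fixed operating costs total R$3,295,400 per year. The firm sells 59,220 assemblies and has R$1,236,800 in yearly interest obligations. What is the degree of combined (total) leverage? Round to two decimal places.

4.15

At 59,220 units, contribution = 59,220 × R$100.85 = R$5,972,337.00.
Operating income = contribution − fixed costs = R$5,972,337.00 − R$3,295,400 = R$2,676,937.00. Interest = R$1,236,800.00, so EBIT − I = R$1,440,137.00.
Degree of total leverage = total CM / (EBIT − interest) = R$5,972,337.00 / R$1,440,137.00 = 4.1471.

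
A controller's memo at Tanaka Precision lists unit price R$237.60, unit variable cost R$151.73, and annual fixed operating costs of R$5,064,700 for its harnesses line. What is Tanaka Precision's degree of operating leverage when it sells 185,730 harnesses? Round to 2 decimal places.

1.47

Contribution at this volume is 185,730 × R$85.87 = R$15,948,635.10.
Subtracting fixed costs: EBIT = R$15,948,635.10 − R$5,064,700 = R$10,883,935.10.
So DOL = total CM / EBIT = R$15,948,635.10 / R$10,883,935.10 = 1.4653.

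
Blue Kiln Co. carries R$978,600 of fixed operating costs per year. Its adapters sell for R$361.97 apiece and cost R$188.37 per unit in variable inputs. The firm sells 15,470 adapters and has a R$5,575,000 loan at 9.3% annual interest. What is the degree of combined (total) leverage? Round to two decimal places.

2.26

Total contribution margin = 15,470 × R$173.60 = R$2,685,592.00.
EBIT = R$2,685,592.00 − R$978,600 = R$1,706,992.00. Interest = R$518,475.00.
DOL = R$2,685,592.00 ÷ R$1,706,992.00 = 1.5733; DFL = R$1,706,992.00 ÷ R$1,188,517.00 = 1.4362.
Combined leverage = 1.5733 × 1.4362 = 2.2596.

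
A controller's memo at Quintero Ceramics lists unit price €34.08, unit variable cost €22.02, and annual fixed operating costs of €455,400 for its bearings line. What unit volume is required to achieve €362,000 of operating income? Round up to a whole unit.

67,778 bearings

Contribution margin per unit = €34.08 − €22.02 = €12.06.
Units = (FC + target) / CM = (€455,400 + €362,000) / €12.06 = 67,777.78, so 67,778 bearings.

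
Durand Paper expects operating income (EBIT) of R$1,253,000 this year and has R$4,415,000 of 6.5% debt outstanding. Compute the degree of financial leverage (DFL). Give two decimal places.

1.30

Annual interest charges come to R$286,975.00.
DFL = EBIT ÷ (EBIT − I) = R$1,253,000 ÷ (R$1,253,000 − R$286,975.00) = R$1,253,000 ÷ R$966,025.00 = 1.2971.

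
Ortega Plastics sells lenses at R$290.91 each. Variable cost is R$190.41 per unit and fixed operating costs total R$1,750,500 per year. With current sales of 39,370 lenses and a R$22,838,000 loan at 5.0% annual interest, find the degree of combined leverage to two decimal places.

3.72

Contribution at this volume is 39,370 × R$100.50 = R$3,956,685.00.
Subtracting fixed costs: EBIT = R$3,956,685.00 − R$1,750,500 = R$2,206,185.00. Interest = R$1,141,900.00.
DOL = R$3,956,685.00 ÷ R$2,206,185.00 = 1.7935; DFL = R$2,206,185.00 ÷ R$1,064,285.00 = 2.0729.
Combined leverage = 1.7935 × 2.0729 = 3.7177.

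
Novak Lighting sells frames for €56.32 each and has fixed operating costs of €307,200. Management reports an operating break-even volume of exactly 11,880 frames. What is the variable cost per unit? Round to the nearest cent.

At break-even, FC = Q × (P − VC), so P − VC = €307,200 ÷ 11,880 = €25.8586.
Variable cost per unit = €56.32 − €25.8586 = €30.46.

€30.46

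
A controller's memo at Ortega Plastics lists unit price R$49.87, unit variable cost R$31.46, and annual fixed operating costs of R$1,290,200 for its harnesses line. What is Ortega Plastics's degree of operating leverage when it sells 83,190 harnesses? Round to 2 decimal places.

At 83,190 units, contribution = 83,190 × R$18.41 = R$1,531,527.90.
Subtracting fixed costs: EBIT = R$1,531,527.90 − R$1,290,200 = R$241,327.90.
DOL = contribution ÷ EBIT = R$1,531,527.90 ÷ R$241,327.90 = 6.3463.

6.35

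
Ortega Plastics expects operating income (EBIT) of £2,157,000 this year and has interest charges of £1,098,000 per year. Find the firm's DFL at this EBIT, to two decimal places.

Annual interest charges come to £1,098,000.00.
DFL = EBIT ÷ (EBIT − I) = £2,157,000 ÷ (£2,157,000 − £1,098,000.00) = £2,157,000 ÷ £1,059,000.00 = 2.0368.

2.04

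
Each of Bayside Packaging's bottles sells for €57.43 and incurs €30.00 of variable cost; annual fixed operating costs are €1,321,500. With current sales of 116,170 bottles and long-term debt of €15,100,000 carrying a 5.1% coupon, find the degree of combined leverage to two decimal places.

2.91

At 116,170 units, contribution = 116,170 × €27.43 = €3,186,543.10.
Subtracting fixed costs: EBIT = €3,186,543.10 − €1,321,500 = €1,865,043.10. Interest = €770,100.00, so EBIT − I = €1,094,943.10.
DCL = contribution ÷ (EBIT − I) = €3,186,543.10 ÷ €1,094,943.10 = 2.9102.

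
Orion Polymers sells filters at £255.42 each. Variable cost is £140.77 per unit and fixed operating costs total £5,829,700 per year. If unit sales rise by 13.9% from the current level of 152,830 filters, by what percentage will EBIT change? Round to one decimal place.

+20.8%

Total contribution margin = 152,830 × £114.65 = £17,521,959.50.
Operating income = contribution − fixed costs = £17,521,959.50 − £5,829,700 = £11,692,259.50.
So DOL = total CM / EBIT = £17,521,959.50 / £11,692,259.50 = 1.4986.
%ΔEBIT = DOL × %ΔSales = 1.4986 × +13.9% = +20.8%.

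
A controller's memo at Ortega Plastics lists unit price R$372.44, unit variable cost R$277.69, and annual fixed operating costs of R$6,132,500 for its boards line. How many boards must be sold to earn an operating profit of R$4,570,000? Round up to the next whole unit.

Unit CM = price − variable cost = R$372.44 − R$277.69 = R$94.75.
Need Q such that Q × R$94.75 − R$6,132,500 = R$4,570,000, i.e. Q = R$10,702,500 / R$94.75 = 112,955.15 → 112,956.

112,956 boards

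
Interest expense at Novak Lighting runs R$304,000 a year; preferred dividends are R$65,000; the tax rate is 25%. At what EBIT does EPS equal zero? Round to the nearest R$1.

Grossing the preferred dividend up to pre-tax terms: R$65,000 / (1 − 0.25) = R$86,666.67.
Financial break-even EBIT = interest + D_p ÷ (1 − t) = R$304,000 + R$86,666.67 = R$390,666.67.

R$390,667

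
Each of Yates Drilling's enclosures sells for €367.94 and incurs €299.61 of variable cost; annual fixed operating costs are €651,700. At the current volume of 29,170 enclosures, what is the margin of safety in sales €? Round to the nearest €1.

€7,223,568

Each unit contributes €367.94 − €299.61 = €68.33. Break-even units = €651,700 ÷ €68.33 = 9,537.54; break-even revenue = 9,537.54 × €367.94 = €3,509,241.88.
Current sales = 29,170 × €367.94 = €10,732,809.80.
Margin of safety = €10,732,809.80 − €3,509,241.88 = €7,223,568.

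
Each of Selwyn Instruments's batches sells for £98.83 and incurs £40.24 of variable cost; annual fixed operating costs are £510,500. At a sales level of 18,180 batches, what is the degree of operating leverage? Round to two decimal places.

Contribution at this volume is 18,180 × £58.59 = £1,065,166.20.
Subtracting fixed costs: EBIT = £1,065,166.20 − £510,500 = £554,666.20.
So DOL = total CM / EBIT = £1,065,166.20 / £554,666.20 = 1.9204.

1.92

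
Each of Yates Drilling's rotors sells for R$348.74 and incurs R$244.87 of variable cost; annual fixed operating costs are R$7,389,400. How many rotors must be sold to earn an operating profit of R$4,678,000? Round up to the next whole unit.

Unit CM = price − variable cost = R$348.74 − R$244.87 = R$103.87.
Required volume = (fixed costs + target profit) ÷ CM = (R$7,389,400 + R$4,678,000) ÷ R$103.87 = 116,177.91, so 116,178 rotors.

116,178 rotors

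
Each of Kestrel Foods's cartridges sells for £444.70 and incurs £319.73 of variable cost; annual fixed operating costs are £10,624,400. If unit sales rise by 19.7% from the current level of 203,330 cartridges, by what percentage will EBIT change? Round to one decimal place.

+33.9%

Contribution at this volume is 203,330 × £124.97 = £25,410,150.10.
Operating income = contribution − fixed costs = £25,410,150.10 − £10,624,400 = £14,785,750.10.
Degree of operating leverage = £25,410,150.10 / £14,785,750.10 = 1.7186.
%ΔEBIT = DOL × %ΔSales = 1.7186 × +19.7% = +33.9%.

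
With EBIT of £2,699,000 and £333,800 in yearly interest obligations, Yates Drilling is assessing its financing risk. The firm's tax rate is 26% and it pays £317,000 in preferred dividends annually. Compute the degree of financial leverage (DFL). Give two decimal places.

1.39

Interest = £333,800.00.
Pre-tax preferred-dividend burden = £317,000 ÷ (1 − 0.26) = £428,378.38.
DFL = EBIT ÷ [EBIT − I − D_p/(1−t)] = £2,699,000 ÷ [£2,699,000 − £333,800.00 − £428,378.38] = £2,699,000 ÷ £1,936,821.62 = 1.3935.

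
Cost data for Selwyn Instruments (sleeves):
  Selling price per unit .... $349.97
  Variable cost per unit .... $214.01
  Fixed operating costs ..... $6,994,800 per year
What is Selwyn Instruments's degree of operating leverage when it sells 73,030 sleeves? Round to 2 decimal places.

3.38

Contribution at this volume is 73,030 × $135.96 = $9,929,158.80.
Operating income = contribution − fixed costs = $9,929,158.80 − $6,994,800 = $2,934,358.80.
So DOL = total CM / EBIT = $9,929,158.80 / $2,934,358.80 = 3.3838.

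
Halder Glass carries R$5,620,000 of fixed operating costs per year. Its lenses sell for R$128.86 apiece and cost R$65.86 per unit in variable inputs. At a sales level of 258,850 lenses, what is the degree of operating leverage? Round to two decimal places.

1.53

At 258,850 units, contribution = 258,850 × R$63.00 = R$16,307,550.00.
Operating income = contribution − fixed costs = R$16,307,550.00 − R$5,620,000 = R$10,687,550.00.
DOL = contribution ÷ EBIT = R$16,307,550.00 ÷ R$10,687,550.00 = 1.5258.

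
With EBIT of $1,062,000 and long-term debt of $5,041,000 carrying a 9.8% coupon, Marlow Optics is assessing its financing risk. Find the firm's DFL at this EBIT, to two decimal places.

Annual interest charges come to $494,018.00.
DFL = EBIT ÷ (EBIT − I) = $1,062,000 ÷ ($1,062,000 − $494,018.00) = $1,062,000 ÷ $567,982.00 = 1.8698.

1.87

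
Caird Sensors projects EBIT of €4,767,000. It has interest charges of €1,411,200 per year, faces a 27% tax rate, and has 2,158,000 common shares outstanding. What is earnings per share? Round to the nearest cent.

€1.14

Interest = €1,411,200.00, so EBT = €4,767,000 − €1,411,200.00 = €3,355,800.00.
Net income = €3,355,800.00 × (1 − 0.27) = €2,449,734.00.
EPS = €2,449,734.00 ÷ 2,158,000 = €1.14.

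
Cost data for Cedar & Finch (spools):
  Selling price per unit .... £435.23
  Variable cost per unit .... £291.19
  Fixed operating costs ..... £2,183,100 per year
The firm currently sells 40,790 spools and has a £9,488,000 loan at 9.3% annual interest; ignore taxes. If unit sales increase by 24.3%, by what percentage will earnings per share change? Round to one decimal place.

+50.8%

Total contribution margin = 40,790 × £144.04 = £5,875,391.60.
Subtracting fixed costs: EBIT = £5,875,391.60 − £2,183,100 = £3,692,291.60.
Interest = £882,384.00, so EBIT − I = £2,809,907.60.
Degree of combined leverage = contribution ÷ (EBIT − I) = £5,875,391.60 ÷ £2,809,907.60 = 2.0910.
EPS therefore changes by 2.0910 × (+24.3%) = +50.8%.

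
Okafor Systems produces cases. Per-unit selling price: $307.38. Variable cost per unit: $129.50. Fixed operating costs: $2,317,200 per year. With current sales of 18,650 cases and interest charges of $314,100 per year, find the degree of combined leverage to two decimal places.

At 18,650 units, contribution = 18,650 × $177.88 = $3,317,462.00.
Operating income = contribution − fixed costs = $3,317,462.00 − $2,317,200 = $1,000,262.00. Interest = $314,100.00, so EBIT − I = $686,162.00.
DCL = contribution ÷ (EBIT − I) = $3,317,462.00 ÷ $686,162.00 = 4.8348.

4.83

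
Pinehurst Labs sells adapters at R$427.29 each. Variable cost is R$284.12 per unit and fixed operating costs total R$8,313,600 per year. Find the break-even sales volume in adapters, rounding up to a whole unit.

58,069 adapters

Each unit contributes R$427.29 − R$284.12 = R$143.17.
Break-even volume = fixed costs ÷ CM per unit = R$8,313,600 ÷ R$143.17 = 58,068.03, so 58,069 adapters.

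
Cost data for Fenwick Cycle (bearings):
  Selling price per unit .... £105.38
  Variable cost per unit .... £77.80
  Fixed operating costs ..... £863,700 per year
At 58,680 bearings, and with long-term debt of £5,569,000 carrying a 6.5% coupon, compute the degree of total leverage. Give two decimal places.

4.12

At 58,680 units, contribution = 58,680 × £27.58 = £1,618,394.40.
Operating income = contribution − fixed costs = £1,618,394.40 − £863,700 = £754,694.40. Interest = £361,985.00.
DOL = £1,618,394.40 ÷ £754,694.40 = 2.1444; DFL = £754,694.40 ÷ £392,709.40 = 1.9218.
Combined leverage = 2.1444 × 1.9218 = 4.1211.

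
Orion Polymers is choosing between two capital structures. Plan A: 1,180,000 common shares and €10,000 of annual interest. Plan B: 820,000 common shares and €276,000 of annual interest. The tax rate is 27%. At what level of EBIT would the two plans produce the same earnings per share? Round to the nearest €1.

At indifference, (EBIT − 10,000)(1 − t)/1,180,000 = (EBIT − 276,000)(1 − t)/820,000.
Cancelling (1 − t) and cross-multiplying: 820,000·(EBIT − 10,000) = 1,180,000·(EBIT − 276,000).
EBIT × (1,180,000 − 820,000) = 276,000 × 1,180,000 − 10,000 × 820,000 = 317,480,000,000, so EBIT = 317,480,000,000 ÷ 360,000 = 881,888.89.

€881,889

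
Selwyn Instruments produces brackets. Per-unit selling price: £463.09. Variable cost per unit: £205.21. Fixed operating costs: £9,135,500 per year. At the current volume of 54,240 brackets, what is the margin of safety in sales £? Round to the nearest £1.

£8,712,857

Each unit contributes £463.09 − £205.21 = £257.88. Break-even units = £9,135,500 ÷ £257.88 = 35,425.39; break-even revenue = 35,425.39 × £463.09 = £16,405,144.62.
Current sales = 54,240 × £463.09 = £25,118,001.60.
Margin of safety = £25,118,001.60 − £16,405,144.62 = £8,712,857.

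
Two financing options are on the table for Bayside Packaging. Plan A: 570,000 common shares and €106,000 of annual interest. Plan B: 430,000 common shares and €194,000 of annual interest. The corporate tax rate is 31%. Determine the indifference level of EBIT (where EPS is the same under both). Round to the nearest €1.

€464,286

Set EPS_A = EPS_B: (EBIT − €106,000)(1 − 0.31) ÷ 570,000 = (EBIT − €194,000)(1 − 0.31) ÷ 430,000.
Cancelling (1 − t) and cross-multiplying: 430,000·(EBIT − 106,000) = 570,000·(EBIT − 194,000).
Solving, EBIT = (194,000·570,000 − 106,000·430,000) / (570,000 − 430,000) = 65,000,000,000 / 140,000 = 464,285.71.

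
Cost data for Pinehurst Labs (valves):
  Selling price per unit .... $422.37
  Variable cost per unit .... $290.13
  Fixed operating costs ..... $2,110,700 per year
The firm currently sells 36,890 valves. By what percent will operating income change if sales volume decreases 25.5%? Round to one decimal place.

At 36,890 units, contribution = 36,890 × $132.24 = $4,878,333.60.
Operating income = contribution − fixed costs = $4,878,333.60 − $2,110,700 = $2,767,633.60.
Degree of operating leverage = $4,878,333.60 / $2,767,633.60 = 1.7626.
Operating income changes by 1.7626 × -25.5% = -44.9%.

-44.9%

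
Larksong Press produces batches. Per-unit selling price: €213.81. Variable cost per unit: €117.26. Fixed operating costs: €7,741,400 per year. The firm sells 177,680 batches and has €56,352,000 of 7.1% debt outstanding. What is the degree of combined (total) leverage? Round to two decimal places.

Total contribution margin = 177,680 × €96.55 = €17,155,004.00.
Operating income = contribution − fixed costs = €17,155,004.00 − €7,741,400 = €9,413,604.00. Interest = €4,000,992.00, so EBIT − I = €5,412,612.00.
Degree of total leverage = total CM / (EBIT − interest) = €17,155,004.00 / €5,412,612.00 = 3.1695.

3.17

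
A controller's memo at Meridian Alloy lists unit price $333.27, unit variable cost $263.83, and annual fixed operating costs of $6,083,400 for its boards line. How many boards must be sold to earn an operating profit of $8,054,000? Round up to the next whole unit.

Each unit contributes $333.27 − $263.83 = $69.44.
Required volume = (fixed costs + target profit) ÷ CM = ($6,083,400 + $8,054,000) ÷ $69.44 = 203,591.59, so 203,592 boards.

203,592 boards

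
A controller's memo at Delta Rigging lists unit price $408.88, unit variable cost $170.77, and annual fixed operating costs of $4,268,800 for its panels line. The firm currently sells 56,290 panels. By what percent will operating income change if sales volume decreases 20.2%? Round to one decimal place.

-29.6%

At 56,290 units, contribution = 56,290 × $238.11 = $13,403,211.90.
EBIT = $13,403,211.90 − $4,268,800 = $9,134,411.90.
So DOL = total CM / EBIT = $13,403,211.90 / $9,134,411.90 = 1.4673.
So EBIT moves 1.4673 × (-20.2%) = -29.6%.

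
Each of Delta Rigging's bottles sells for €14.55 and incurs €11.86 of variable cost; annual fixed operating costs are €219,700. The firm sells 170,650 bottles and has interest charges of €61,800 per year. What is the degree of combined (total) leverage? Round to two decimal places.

2.59

Total contribution margin = 170,650 × €2.69 = €459,048.50.
EBIT = €459,048.50 − €219,700 = €239,348.50. Interest = €61,800.00, so EBIT − I = €177,548.50.
DCL = contribution ÷ (EBIT − I) = €459,048.50 ÷ €177,548.50 = 2.5855.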